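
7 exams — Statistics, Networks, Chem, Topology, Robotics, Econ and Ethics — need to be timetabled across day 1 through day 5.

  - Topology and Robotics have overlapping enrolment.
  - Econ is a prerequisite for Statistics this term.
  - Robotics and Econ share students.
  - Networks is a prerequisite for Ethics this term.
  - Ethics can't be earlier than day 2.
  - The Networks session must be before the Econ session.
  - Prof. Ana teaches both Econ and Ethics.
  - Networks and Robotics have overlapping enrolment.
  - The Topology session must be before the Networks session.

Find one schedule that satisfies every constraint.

Networks=day 2; Robotics=day 3; Econ=day 4; Ethics=day 3; Topology=day 1; Chem=day 1; Statistics=day 5

Checking: Networks(day 2) before Ethics(day 3); Econ(day 4) before Statistics(day 5); Networks(day 2) before Econ(day 4); Topology(day 1) before Networks(day 2); Topology(day 1) != Robotics(day 3); Econ(day 4) != Ethics(day 3); Networks(day 2) != Robotics(day 3); Robotics(day 3) != Econ(day 4); Ethics=day 3 in [day 2,day 5].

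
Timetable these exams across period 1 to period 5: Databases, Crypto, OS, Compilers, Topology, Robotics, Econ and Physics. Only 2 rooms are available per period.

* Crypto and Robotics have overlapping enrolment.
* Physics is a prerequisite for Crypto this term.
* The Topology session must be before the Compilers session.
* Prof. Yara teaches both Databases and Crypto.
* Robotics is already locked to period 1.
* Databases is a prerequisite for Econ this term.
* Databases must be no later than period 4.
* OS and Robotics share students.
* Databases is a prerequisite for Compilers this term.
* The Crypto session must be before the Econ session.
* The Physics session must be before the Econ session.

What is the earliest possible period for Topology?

Downstream work caps Topology at period 4.
Topology at period 1 is achievable: Databases -> period 2, Topology -> period 1, Physics -> period 2, Crypto -> period 3, Econ -> period 4, Robotics -> period 1, Compilers -> period 3, OS -> period 4.

period 1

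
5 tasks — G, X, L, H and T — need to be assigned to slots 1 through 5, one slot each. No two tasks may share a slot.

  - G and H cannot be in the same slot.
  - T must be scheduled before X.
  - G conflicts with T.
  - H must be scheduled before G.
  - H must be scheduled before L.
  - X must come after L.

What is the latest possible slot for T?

4

Downstream work caps T at 4.
T at 4 is achievable: T -> 4, G -> 3, H -> 1, X -> 5, L -> 2.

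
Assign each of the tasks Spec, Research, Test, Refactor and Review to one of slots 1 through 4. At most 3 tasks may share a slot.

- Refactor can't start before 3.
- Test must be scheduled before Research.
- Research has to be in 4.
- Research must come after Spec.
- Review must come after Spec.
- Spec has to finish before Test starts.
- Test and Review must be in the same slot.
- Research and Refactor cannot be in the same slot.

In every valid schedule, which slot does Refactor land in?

3

Refactor's window is 3–4.
Research is fixed at 4, and Refactor can't share a slot with Research.
So Refactor must be 3.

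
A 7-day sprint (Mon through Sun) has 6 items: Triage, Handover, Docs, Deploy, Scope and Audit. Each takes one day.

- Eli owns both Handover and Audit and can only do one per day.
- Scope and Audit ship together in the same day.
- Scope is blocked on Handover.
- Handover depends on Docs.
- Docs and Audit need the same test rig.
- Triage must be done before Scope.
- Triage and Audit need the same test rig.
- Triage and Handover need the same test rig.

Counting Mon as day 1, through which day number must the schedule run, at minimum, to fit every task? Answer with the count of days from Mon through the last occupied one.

The precedence chain requires at least 3 distinct days.
3 works (last occupied day: Wed): for example Deploy in Mon; Audit in Wed; Scope in Wed; Triage in Mon; Docs in Mon; Handover in Tue.

3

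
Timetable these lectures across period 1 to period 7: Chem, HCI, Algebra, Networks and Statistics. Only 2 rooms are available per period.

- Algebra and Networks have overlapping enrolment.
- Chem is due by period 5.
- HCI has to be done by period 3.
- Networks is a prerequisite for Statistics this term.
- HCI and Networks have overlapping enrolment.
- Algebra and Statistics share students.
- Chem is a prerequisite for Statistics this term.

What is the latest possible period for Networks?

Downstream work caps Networks at period 6.
Networks at period 6 is achievable: Algebra -> period 2; Chem -> period 1; Networks -> period 6; HCI -> period 1; Statistics -> period 7.

period 6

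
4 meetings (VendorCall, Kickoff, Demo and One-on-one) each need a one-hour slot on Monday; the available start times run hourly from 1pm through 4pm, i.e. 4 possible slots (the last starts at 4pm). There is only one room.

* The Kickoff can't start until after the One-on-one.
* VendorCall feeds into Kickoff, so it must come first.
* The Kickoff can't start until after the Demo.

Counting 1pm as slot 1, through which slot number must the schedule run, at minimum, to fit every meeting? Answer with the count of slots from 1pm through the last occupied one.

The precedence chain requires at least 2 distinct slots.
With at most 1 per slot and 4 meetings, at least 4 slots are needed.
4 works (last occupied slot: 4pm): for example Demo=2pm; One-on-one=3pm; VendorCall=1pm; Kickoff=4pm.

4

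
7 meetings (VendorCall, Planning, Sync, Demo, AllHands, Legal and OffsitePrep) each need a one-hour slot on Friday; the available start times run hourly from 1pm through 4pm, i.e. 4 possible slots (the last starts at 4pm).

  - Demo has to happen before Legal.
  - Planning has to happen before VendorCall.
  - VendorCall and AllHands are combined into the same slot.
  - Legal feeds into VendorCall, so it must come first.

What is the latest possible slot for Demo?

2pm

Downstream work caps Demo at 2pm.
Demo at 2pm is achievable: VendorCall in 4pm, OffsitePrep in 1pm, Demo in 2pm, Sync in 1pm, Planning in 1pm, AllHands in 4pm, Legal in 3pm.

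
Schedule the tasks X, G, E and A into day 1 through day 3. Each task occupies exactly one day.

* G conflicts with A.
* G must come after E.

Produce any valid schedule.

X -> day 1; G -> day 2; A -> day 1; E -> day 1

Checking: E(day 1) before G(day 2); G(day 2) != A(day 1).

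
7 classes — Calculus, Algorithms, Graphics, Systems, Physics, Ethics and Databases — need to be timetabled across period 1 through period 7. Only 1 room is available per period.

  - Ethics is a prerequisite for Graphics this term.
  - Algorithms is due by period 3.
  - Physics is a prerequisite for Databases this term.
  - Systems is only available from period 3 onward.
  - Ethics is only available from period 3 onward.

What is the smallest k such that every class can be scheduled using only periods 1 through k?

7

The precedence chain requires at least 2 distinct periods.
With at most 1 per period and 7 classes, at least 7 periods are needed.
Propagating the time windows through the other constraints, Graphics can't land before period 4, so the schedule must run through at least period 4.
7 works (last occupied period: period 7): for example Databases in period 6, Systems in period 4, Calculus in period 7, Graphics in period 5, Physics in period 2, Algorithms in period 1, Ethics in period 3.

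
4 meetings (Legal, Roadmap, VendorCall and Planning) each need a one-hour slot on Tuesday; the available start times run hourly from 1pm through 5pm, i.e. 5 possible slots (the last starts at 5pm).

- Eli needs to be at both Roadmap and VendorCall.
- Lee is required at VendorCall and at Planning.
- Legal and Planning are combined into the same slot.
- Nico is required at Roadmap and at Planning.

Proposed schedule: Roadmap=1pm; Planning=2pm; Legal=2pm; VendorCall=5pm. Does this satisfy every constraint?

Valid

Lee is required at VendorCall and at Planning — holds.
Nico is required at Roadmap and at Planning — holds.
Legal and Planning are combined into the same slot — holds.
Eli needs to be at both Roadmap and VendorCall — holds.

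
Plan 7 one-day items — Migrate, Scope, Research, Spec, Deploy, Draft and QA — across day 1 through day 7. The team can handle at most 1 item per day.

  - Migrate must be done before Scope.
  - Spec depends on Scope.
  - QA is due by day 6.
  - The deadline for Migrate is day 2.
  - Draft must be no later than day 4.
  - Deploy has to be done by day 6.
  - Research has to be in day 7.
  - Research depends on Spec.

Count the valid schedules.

60

Splitting on Migrate: it can be day 1 (36), day 2 (24). Listing each branch's schedules as (Scope, Research, Spec, Deploy, Draft, QA) by day number:
Migrate=day 1: (2,7,3,5,4,6) (2,7,3,6,4,5) (2,7,4,5,3,6) (2,7,4,6,3,5) (2,7,5,3,4,6) (2,7,5,4,3,6) (2,7,5,6,3,4) (2,7,5,6,4,3) (2,7,6,3,4,5) (2,7,6,4,3,5) (2,7,6,5,3,4) (2,7,6,5,4,3) (3,7,4,5,2,6) (3,7,4,6,2,5) (3,7,5,2,4,6) (3,7,5,4,2,6) (3,7,5,6,2,4) (3,7,5,6,4,2) (3,7,6,2,4,5) (3,7,6,4,2,5) (3,7,6,5,2,4) (3,7,6,5,4,2) (4,7,5,2,3,6) (4,7,5,3,2,6) (4,7,5,6,2,3) (4,7,5,6,3,2) (4,7,6,2,3,5) (4,7,6,3,2,5) (4,7,6,5,2,3) (4,7,6,5,3,2) (5,7,6,2,3,4) (5,7,6,2,4,3) (5,7,6,3,2,4) (5,7,6,3,4,2) (5,7,6,4,2,3) (5,7,6,4,3,2) — 36.
Migrate=day 2: (3,7,4,5,1,6) (3,7,4,6,1,5) (3,7,5,1,4,6) (3,7,5,4,1,6) (3,7,5,6,1,4) (3,7,5,6,4,1) (3,7,6,1,4,5) (3,7,6,4,1,5) (3,7,6,5,1,4) (3,7,6,5,4,1) (4,7,5,1,3,6) (4,7,5,3,1,6) (4,7,5,6,1,3) (4,7,5,6,3,1) (4,7,6,1,3,5) (4,7,6,3,1,5) (4,7,6,5,1,3) (4,7,6,5,3,1) (5,7,6,1,3,4) (5,7,6,1,4,3) (5,7,6,3,1,4) (5,7,6,3,4,1) (5,7,6,4,1,3) (5,7,6,4,3,1) — 24.
Summing: 36 + 24 = 60.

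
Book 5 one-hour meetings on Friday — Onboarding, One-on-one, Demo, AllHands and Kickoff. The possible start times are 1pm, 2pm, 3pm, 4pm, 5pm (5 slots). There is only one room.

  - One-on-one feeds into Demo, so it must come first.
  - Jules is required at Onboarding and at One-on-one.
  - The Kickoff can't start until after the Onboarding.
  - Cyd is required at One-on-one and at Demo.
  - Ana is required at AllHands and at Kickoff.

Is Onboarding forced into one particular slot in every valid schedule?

Onboarding can be 1pm (e.g. One-on-one -> 2pm; Onboarding -> 1pm; Demo -> 3pm; AllHands -> 5pm; Kickoff -> 4pm) or 2pm (e.g. Demo=3pm, AllHands=5pm, Kickoff=4pm, One-on-one=1pm, Onboarding=2pm).

No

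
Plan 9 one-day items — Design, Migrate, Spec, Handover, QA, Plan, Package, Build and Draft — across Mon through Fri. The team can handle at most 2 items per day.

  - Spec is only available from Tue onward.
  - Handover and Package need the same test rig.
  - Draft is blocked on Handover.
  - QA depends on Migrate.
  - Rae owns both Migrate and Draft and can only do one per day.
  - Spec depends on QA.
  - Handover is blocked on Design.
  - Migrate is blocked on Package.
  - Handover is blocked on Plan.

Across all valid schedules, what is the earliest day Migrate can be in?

Precedence pushes Migrate to at least Tue; downstream work caps Migrate at Wed.
Migrate at Tue is achievable: Plan in Tue, Build in Fri, QA in Wed, Migrate in Tue, Handover in Wed, Spec in Thu, Draft in Thu, Design in Mon, Package in Mon.

Tue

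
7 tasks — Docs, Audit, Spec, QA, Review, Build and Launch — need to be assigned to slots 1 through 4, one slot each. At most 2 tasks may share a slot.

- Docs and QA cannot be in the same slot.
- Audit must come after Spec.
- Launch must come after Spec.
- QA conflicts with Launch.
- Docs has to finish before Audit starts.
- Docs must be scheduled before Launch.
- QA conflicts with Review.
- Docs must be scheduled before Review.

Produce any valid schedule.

Launch in 2, Review in 3, QA in 4, Build in 3, Docs in 1, Audit in 2, Spec in 1

Checking: Docs(1) before Audit(2); Docs(1) before Launch(2); Spec(1) before Audit(2); Docs(1) before Review(3); Spec(1) before Launch(2); QA(4) != Review(3); Docs(1) != QA(4); QA(4) != Launch(2); max 2 per slot (cap 2).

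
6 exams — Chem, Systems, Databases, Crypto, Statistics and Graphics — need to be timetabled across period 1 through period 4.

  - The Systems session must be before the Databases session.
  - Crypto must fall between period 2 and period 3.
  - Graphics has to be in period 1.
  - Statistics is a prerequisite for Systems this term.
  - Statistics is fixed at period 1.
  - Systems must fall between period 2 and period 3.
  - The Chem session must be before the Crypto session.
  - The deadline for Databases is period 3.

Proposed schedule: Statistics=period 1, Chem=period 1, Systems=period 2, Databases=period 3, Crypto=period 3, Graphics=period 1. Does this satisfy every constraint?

Statistics is a prerequisite for Systems this term — holds.
The Systems session must be before the Databases session — holds.
Statistics is fixed at period 1 — holds.
The Chem session must be before the Crypto session — holds.
Crypto must fall between period 2 and period 3 — holds.
Graphics has to be in period 1 — holds.
Systems must fall between period 2 and period 3 — holds.
The deadline for Databases is period 3 — holds.

Yes, all constraints hold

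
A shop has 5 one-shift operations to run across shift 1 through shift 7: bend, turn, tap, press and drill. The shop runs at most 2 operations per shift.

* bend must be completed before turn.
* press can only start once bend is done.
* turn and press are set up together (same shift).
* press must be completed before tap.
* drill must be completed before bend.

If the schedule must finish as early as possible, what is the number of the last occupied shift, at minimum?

The precedence chain requires at least 4 distinct shifts.
With at most 2 per shift and 5 operations, at least 3 shifts are needed.
4 works (last occupied shift: shift 4): for example turn in shift 3; press in shift 3; tap in shift 4; drill in shift 1; bend in shift 2.

4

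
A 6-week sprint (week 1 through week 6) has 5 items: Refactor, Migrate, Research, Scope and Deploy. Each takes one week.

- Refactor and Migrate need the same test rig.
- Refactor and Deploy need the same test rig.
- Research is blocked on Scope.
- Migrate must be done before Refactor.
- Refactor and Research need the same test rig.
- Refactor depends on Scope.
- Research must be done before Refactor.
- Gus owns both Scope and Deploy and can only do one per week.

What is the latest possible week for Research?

Precedence pushes Research to at least week 2; downstream work caps Research at week 5.
Research at week 5 is achievable: Deploy=week 2, Scope=week 1, Refactor=week 6, Migrate=week 1, Research=week 5.

week 5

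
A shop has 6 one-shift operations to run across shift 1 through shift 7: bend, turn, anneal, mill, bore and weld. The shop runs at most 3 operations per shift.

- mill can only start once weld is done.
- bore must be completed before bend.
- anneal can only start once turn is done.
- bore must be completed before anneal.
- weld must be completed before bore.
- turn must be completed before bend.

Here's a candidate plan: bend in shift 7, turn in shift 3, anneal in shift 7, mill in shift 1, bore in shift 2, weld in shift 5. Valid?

bore must be completed before anneal — holds.
turn must be completed before bend — holds.
anneal can only start once turn is done — holds.
The shop runs at most 3 operations per shift — holds.
weld must be completed before bore — violated.
bore must be completed before bend — holds.
mill can only start once weld is done — violated.

No. mill can only start once weld is done is not satisfied.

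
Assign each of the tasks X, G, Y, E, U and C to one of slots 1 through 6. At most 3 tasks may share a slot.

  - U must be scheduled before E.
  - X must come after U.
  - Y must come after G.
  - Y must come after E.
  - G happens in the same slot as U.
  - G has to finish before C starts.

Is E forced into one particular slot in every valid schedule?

E can be 2 (e.g. U=1; G=1; E=2; X=2; Y=3; C=2) or 3 (e.g. X in 2, G in 1, C in 2, E in 3, U in 1, Y in 4).

No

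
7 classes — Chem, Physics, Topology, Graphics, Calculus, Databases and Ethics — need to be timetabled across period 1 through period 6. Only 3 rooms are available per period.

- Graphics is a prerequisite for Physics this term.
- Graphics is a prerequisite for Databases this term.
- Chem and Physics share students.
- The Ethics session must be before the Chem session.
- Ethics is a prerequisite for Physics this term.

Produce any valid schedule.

Topology=period 1, Calculus=period 2, Databases=period 2, Ethics=period 1, Physics=period 2, Chem=period 3, Graphics=period 1

Checking: Graphics(period 1) before Physics(period 2); Graphics(period 1) before Databases(period 2); Ethics(period 1) before Physics(period 2); Ethics(period 1) before Chem(period 3); Chem(period 3) != Physics(period 2); max 3 per period (cap 3).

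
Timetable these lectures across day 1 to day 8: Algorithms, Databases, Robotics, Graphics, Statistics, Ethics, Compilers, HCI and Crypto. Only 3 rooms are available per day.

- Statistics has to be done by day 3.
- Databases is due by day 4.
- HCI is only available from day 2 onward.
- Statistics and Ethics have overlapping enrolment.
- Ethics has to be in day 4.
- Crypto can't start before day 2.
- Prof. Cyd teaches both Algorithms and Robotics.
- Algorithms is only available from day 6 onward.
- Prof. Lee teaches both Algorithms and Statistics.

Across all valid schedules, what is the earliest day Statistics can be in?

Statistics's own window allows nothing later than day 3.
Statistics at day 1 is achievable: Databases in day 1; HCI in day 2; Statistics in day 1; Compilers in day 3; Algorithms in day 6; Crypto in day 2; Graphics in day 2; Ethics in day 4; Robotics in day 1.

day 1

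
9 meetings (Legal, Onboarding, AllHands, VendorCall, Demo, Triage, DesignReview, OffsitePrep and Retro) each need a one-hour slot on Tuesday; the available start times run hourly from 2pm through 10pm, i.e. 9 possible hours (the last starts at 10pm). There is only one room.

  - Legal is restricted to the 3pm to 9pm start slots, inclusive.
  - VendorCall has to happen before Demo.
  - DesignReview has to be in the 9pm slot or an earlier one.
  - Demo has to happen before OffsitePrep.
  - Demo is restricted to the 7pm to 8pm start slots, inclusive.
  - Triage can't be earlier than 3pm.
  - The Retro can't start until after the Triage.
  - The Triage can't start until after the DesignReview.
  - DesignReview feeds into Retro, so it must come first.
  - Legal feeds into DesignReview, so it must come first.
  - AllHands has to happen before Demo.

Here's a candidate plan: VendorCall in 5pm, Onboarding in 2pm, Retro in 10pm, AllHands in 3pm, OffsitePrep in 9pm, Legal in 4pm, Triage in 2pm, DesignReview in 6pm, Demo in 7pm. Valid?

VendorCall has to happen before Demo — holds.
AllHands has to happen before Demo — holds.
The Retro can't start until after the Triage — holds.
Legal feeds into DesignReview, so it must come first — holds.
The Triage can't start until after the DesignReview — violated.
Demo is restricted to the 7pm to 8pm start slots, inclusive — holds.
Demo has to happen before OffsitePrep — holds.
Triage can't be earlier than 3pm — violated.
There is only one room — violated.
DesignReview feeds into Retro, so it must come first — holds.
DesignReview has to be in the 9pm slot or an earlier one — holds.
Legal is restricted to the 3pm to 9pm start slots, inclusive — holds.

Invalid. Triage can't be earlier than 3pm.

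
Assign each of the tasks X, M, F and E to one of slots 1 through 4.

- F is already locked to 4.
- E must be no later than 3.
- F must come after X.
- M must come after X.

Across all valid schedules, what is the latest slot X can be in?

3

Downstream work caps X at 3.
X at 3 is achievable: X -> 3; F -> 4; M -> 4; E -> 1.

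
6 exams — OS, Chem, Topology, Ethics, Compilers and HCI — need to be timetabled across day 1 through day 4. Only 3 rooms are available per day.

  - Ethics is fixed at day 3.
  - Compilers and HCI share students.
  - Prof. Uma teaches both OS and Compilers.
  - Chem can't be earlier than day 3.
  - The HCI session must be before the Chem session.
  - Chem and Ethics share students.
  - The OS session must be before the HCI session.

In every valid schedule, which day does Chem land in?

day 4

Chem's window is day 3–day 4.
Ethics is fixed at day 3, and Chem can't share a day with Ethics.
So Chem must be day 4.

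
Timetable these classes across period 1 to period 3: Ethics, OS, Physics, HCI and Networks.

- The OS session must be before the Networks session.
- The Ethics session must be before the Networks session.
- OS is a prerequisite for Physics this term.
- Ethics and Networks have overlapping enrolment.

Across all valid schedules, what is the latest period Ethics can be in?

Downstream work caps Ethics at period 2.
Ethics at period 2 is achievable: Networks -> period 3, Ethics -> period 2, HCI -> period 1, Physics -> period 2, OS -> period 1.

period 2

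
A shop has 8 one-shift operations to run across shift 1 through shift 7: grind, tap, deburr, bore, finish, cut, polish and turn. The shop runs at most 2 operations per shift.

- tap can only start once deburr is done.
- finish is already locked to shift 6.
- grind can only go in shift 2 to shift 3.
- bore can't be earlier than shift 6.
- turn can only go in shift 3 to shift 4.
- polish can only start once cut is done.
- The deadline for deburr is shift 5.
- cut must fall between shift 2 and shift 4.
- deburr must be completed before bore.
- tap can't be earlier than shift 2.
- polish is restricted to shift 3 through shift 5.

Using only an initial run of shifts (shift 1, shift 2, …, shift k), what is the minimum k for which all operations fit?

The precedence chain requires at least 2 distinct shifts.
With at most 2 per shift and 8 operations, at least 4 shifts are needed.
bore can't be placed before shift 6, so the schedule must run through at least shift 6.
6 works (last occupied shift: shift 6): for example bore=shift 6, tap=shift 4, finish=shift 6, deburr=shift 1, grind=shift 2, cut=shift 2, turn=shift 3, polish=shift 3.

6 shifts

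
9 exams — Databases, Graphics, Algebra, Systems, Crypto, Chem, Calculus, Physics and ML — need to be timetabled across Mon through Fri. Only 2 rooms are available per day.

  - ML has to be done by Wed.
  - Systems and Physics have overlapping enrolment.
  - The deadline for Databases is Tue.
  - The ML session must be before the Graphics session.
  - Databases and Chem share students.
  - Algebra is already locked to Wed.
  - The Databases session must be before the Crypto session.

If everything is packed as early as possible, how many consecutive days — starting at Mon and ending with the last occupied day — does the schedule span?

5 days

The precedence chain requires at least 2 distinct days.
With at most 2 per day and 9 exams, at least 5 days are needed.
Algebra can't be placed before Wed — that is day 3 counting from Mon — so the schedule must run through at least 3 days.
5 works (last occupied day: Fri): for example Databases=Mon, Graphics=Tue, Algebra=Wed, Systems=Wed, Crypto=Tue, Calculus=Thu, Physics=Fri, ML=Mon, Chem=Thu.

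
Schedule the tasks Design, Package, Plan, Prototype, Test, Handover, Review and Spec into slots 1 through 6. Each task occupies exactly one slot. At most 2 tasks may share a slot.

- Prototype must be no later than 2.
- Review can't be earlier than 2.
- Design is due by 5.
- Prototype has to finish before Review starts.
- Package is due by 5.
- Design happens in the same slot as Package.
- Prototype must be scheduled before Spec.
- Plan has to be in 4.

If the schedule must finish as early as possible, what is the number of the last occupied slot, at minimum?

slot 4

The precedence chain requires at least 2 distinct slots.
With at most 2 per slot and 8 tasks, at least 4 slots are needed.
Plan can't be placed before 4, so the schedule must run through at least slot 4.
4 works (last occupied slot: 4): for example Test=1; Handover=4; Prototype=1; Spec=2; Package=3; Design=3; Review=2; Plan=4.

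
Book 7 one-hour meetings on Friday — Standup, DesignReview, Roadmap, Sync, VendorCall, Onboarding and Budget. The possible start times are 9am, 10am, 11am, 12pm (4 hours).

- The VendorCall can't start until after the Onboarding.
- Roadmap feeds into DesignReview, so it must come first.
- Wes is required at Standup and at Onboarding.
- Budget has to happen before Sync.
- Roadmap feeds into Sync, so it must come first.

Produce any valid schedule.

Onboarding -> 9am; Budget -> 9am; Roadmap -> 9am; Standup -> 10am; Sync -> 10am; VendorCall -> 10am; DesignReview -> 10am

Checking: Roadmap(9am) before Sync(10am); Roadmap(9am) before DesignReview(10am); Budget(9am) before Sync(10am); Onboarding(9am) before VendorCall(10am); Standup(10am) != Onboarding(9am).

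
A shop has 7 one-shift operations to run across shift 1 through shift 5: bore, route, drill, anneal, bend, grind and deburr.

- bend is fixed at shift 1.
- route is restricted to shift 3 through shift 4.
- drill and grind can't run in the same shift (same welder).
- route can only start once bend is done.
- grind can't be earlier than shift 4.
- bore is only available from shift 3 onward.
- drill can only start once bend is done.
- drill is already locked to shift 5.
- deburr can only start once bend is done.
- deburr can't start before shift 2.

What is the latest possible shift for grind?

Grind is available from shift 4.
grind at shift 4 is achievable: route=shift 3, grind=shift 4, deburr=shift 2, bore=shift 3, drill=shift 5, anneal=shift 1, bend=shift 1.
Nothing later works — the conflict constraints rule out every shift after shift 4.

shift 4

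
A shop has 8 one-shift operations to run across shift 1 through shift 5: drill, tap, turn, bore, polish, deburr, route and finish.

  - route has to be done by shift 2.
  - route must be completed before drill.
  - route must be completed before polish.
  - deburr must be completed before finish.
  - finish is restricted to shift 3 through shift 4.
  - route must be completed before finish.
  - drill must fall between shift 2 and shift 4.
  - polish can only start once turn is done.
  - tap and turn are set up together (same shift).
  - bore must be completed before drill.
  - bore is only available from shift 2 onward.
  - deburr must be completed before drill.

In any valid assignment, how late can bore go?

shift 3

Bore is available from shift 2; downstream work caps bore at shift 3.
bore at shift 3 is achievable: tap in shift 1, polish in shift 2, turn in shift 1, finish in shift 3, deburr in shift 1, route in shift 1, drill in shift 4, bore in shift 3.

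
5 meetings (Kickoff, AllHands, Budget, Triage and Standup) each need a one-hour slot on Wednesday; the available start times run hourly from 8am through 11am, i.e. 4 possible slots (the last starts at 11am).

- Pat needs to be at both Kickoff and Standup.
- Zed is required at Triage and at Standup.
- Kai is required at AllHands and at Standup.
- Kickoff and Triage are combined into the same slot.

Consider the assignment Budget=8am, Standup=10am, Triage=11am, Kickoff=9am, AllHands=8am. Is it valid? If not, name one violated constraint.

Pat needs to be at both Kickoff and Standup — holds.
Kickoff and Triage are combined into the same slot — violated.
Kai is required at AllHands and at Standup — holds.
Zed is required at Triage and at Standup — holds.

Invalid. Kickoff and Triage are combined into the same slot.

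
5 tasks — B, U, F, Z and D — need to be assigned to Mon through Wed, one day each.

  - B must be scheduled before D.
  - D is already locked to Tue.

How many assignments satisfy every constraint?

27

Splitting on U: it can be Mon (9), Tue (9), Wed (9). Listing each branch's schedules as (B, F, Z, D):
U=Mon: (Mon,Mon,Mon,Tue) (Mon,Mon,Tue,Tue) (Mon,Mon,Wed,Tue) (Mon,Tue,Mon,Tue) (Mon,Tue,Tue,Tue) (Mon,Tue,Wed,Tue) (Mon,Wed,Mon,Tue) (Mon,Wed,Tue,Tue) (Mon,Wed,Wed,Tue) — 9.
U=Tue: (Mon,Mon,Mon,Tue) (Mon,Mon,Tue,Tue) (Mon,Mon,Wed,Tue) (Mon,Tue,Mon,Tue) (Mon,Tue,Tue,Tue) (Mon,Tue,Wed,Tue) (Mon,Wed,Mon,Tue) (Mon,Wed,Tue,Tue) (Mon,Wed,Wed,Tue) — 9.
U=Wed: (Mon,Mon,Mon,Tue) (Mon,Mon,Tue,Tue) (Mon,Mon,Wed,Tue) (Mon,Tue,Mon,Tue) (Mon,Tue,Tue,Tue) (Mon,Tue,Wed,Tue) (Mon,Wed,Mon,Tue) (Mon,Wed,Tue,Tue) (Mon,Wed,Wed,Tue) — 9.
Summing: 9 + 9 + 9 = 27.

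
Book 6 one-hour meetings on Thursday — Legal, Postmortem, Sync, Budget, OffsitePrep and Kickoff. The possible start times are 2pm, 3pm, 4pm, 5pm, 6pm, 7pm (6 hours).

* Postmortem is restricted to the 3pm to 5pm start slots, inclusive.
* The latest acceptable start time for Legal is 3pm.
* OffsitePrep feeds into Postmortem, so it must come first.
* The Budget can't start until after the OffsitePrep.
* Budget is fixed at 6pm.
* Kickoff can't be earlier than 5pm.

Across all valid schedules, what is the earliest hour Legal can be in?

2pm

Legal's own window allows nothing later than 3pm.
Legal at 2pm is achievable: Postmortem=3pm, Budget=6pm, Legal=2pm, Kickoff=5pm, Sync=2pm, OffsitePrep=2pm.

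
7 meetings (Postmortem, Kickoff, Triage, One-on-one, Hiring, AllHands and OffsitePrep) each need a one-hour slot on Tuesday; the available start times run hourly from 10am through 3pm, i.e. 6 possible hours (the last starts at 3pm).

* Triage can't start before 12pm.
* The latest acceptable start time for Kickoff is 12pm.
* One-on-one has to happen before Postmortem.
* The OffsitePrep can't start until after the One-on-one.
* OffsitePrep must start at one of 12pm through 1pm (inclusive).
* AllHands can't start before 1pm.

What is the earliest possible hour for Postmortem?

11am

Precedence pushes Postmortem to at least 11am.
Postmortem at 11am is achievable: Kickoff in 10am, Hiring in 10am, OffsitePrep in 12pm, AllHands in 1pm, One-on-one in 10am, Triage in 12pm, Postmortem in 11am.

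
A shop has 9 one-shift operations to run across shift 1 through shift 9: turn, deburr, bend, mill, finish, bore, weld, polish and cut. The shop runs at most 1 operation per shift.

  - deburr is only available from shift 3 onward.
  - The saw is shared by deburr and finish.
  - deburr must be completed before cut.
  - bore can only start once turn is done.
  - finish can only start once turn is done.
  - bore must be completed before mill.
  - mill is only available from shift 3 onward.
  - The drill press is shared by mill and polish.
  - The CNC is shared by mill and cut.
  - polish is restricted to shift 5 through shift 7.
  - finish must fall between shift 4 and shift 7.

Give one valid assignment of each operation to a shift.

bend -> shift 8, polish -> shift 5, mill -> shift 6, weld -> shift 9, bore -> shift 2, cut -> shift 7, turn -> shift 1, finish -> shift 4, deburr -> shift 3

Checking: bore(shift 2) before mill(shift 6); turn(shift 1) before finish(shift 4); deburr(shift 3) before cut(shift 7); turn(shift 1) before bore(shift 2); mill(shift 6) != polish(shift 5); deburr(shift 3) != finish(shift 4); mill(shift 6) != cut(shift 7); finish=shift 4 in [shift 4,shift 7]; mill=shift 6 in [shift 3,shift 9]; polish=shift 5 in [shift 5,shift 7]; deburr=shift 3 in [shift 3,shift 9]; max 1 per shift (cap 1).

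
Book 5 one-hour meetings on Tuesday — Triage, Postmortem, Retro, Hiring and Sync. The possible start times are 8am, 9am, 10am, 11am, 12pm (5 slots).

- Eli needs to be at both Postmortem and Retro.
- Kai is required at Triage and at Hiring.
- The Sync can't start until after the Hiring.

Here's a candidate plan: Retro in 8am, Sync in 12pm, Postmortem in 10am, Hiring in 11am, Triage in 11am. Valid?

No — it violates: Kai is required at Triage and at Hiring

The Sync can't start until after the Hiring — holds.
Eli needs to be at both Postmortem and Retro — holds.
Kai is required at Triage and at Hiring — violated.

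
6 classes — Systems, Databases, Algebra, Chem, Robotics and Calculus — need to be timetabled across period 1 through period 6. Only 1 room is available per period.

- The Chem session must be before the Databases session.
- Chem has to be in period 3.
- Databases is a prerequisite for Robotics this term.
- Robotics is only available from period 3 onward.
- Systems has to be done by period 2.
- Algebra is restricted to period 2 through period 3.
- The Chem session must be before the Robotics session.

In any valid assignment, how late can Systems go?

period 1

Systems's own window allows nothing later than period 2.
Systems at period 1 is achievable: Robotics in period 5, Algebra in period 2, Systems in period 1, Chem in period 3, Calculus in period 6, Databases in period 4.
Nothing later works — the capacity limit rule out every period after period 1.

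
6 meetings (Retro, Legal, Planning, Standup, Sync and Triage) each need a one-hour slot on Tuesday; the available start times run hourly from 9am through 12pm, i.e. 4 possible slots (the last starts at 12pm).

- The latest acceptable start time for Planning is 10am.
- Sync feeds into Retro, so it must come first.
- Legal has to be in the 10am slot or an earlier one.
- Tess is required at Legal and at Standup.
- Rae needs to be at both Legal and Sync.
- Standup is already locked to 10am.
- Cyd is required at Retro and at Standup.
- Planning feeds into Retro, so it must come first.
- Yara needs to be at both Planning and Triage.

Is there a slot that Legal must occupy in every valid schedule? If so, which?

9am

Legal's window is 9am–10am.
Standup is fixed at 10am, and Legal can't share a slot with Standup.
So Legal must be 9am.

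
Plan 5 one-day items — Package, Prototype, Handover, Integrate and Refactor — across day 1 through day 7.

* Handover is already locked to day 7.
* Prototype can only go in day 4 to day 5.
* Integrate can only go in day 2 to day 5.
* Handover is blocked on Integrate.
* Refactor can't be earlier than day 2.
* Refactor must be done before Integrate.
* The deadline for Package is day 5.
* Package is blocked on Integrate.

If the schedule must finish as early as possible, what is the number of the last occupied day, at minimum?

The precedence chain requires at least 3 distinct days.
Handover can't be placed before day 7, so the schedule must run through at least day 7.
7 works (last occupied day: day 7): for example Package in day 4, Integrate in day 3, Refactor in day 2, Handover in day 7, Prototype in day 4.

7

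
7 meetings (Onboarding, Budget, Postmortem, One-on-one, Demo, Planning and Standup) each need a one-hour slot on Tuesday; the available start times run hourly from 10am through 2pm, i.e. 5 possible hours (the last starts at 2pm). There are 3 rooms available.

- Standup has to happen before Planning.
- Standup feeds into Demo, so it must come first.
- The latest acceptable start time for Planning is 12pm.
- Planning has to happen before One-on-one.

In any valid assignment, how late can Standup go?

Downstream work caps Standup at 11am.
Standup at 11am is achievable: Planning -> 12pm; Demo -> 12pm; Onboarding -> 10am; Postmortem -> 10am; Standup -> 11am; One-on-one -> 1pm; Budget -> 10am.

11am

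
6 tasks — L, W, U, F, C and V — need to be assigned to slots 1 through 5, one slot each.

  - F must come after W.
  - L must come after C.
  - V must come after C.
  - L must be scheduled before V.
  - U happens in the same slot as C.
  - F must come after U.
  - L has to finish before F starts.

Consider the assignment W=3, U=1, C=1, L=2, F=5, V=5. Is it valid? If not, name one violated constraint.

L must be scheduled before V — holds.
U happens in the same slot as C — holds.
V must come after C — holds.
F must come after U — holds.
L must come after C — holds.
L has to finish before F starts — holds.
F must come after W — holds.

Yes, all constraints hold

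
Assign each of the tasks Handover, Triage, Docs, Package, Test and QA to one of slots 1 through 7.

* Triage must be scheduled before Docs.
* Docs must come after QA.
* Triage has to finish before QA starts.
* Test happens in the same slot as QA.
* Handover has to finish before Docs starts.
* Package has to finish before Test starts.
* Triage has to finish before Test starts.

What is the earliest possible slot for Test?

2

Precedence pushes Test to at least 2; Test must be in the same slot as QA, which can't be after 6, so Test is at most 6.
Test at 2 is achievable: Triage -> 1, Test -> 2, Handover -> 1, QA -> 2, Docs -> 3, Package -> 1.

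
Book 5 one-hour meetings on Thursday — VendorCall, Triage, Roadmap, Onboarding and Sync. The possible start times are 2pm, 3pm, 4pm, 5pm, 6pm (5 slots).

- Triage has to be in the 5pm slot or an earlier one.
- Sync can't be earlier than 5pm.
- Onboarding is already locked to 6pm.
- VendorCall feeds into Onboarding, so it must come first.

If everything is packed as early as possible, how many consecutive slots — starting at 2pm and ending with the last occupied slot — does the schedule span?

5 slots

The precedence chain requires at least 2 distinct slots.
Onboarding can't be placed before 6pm — that is slot 5 counting from 2pm — so the schedule must run through at least 5 slots.
5 works (last occupied slot: 6pm): for example Onboarding in 6pm, VendorCall in 2pm, Sync in 5pm, Triage in 2pm, Roadmap in 2pm.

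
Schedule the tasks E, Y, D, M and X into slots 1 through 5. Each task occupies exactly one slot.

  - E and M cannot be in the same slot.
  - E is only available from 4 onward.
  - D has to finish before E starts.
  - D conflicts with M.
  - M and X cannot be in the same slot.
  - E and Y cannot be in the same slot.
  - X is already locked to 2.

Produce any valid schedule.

X -> 2, D -> 1, M -> 3, E -> 4, Y -> 1

Checking: D(1) before E(4); D(1) != M(3); E(4) != M(3); M(3) != X(2); E(4) != Y(1); E=4 in [4,5]; X=2 in [2,2].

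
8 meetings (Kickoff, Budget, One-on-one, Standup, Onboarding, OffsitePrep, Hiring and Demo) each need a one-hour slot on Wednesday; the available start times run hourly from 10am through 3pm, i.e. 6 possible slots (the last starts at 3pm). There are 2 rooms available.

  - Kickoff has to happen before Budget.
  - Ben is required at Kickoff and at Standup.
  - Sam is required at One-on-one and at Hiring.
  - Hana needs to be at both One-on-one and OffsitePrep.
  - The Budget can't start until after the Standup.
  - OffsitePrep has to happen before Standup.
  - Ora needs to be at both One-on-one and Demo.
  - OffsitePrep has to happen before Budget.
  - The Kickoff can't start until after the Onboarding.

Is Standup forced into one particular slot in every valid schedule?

No

Standup can be 11am (e.g. One-on-one -> 11am; Standup -> 11am; OffsitePrep -> 10am; Onboarding -> 10am; Budget -> 1pm; Hiring -> 12pm; Demo -> 1pm; Kickoff -> 12pm) or 12pm (e.g. Onboarding=10am, Hiring=12pm, Budget=1pm, Standup=12pm, OffsitePrep=10am, One-on-one=11am, Demo=1pm, Kickoff=11am).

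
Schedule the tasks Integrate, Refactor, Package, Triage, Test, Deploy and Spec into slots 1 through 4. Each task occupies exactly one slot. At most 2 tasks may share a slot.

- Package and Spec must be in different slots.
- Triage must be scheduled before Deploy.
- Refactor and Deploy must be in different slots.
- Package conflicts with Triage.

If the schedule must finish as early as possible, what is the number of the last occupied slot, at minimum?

4

The precedence chain requires at least 2 distinct slots.
With at most 2 per slot and 7 tasks, at least 4 slots are needed.
4 works (last occupied slot: 4): for example Spec -> 4; Integrate -> 1; Package -> 2; Refactor -> 3; Test -> 3; Triage -> 1; Deploy -> 2.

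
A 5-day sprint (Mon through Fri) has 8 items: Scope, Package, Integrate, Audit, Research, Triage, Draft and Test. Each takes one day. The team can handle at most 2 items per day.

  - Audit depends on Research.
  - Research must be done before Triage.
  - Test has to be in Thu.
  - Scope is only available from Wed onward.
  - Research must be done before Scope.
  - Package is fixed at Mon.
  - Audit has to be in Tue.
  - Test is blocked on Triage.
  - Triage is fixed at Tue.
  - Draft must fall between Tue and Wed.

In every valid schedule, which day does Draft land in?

Wed

Draft is available from Tue; Draft's own window allows nothing later than Wed.
So Draft is pinned to Wed.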